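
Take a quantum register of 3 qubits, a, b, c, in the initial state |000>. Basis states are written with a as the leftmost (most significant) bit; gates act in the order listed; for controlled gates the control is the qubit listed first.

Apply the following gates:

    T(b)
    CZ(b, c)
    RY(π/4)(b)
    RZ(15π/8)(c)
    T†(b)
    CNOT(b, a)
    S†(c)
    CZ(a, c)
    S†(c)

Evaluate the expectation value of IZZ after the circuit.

In the final state, IZZ has expectation sqrt(2)/2.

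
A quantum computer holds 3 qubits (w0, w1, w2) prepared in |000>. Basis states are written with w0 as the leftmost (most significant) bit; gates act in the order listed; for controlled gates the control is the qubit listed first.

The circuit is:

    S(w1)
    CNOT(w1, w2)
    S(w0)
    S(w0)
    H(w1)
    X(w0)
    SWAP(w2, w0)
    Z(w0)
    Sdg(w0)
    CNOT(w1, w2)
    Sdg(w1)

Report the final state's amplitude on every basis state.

The resulting statevector has amplitude sqrt(2)/2 on |001>, -sqrt(2)*I/2 on |010>, and 0 on every other basis state.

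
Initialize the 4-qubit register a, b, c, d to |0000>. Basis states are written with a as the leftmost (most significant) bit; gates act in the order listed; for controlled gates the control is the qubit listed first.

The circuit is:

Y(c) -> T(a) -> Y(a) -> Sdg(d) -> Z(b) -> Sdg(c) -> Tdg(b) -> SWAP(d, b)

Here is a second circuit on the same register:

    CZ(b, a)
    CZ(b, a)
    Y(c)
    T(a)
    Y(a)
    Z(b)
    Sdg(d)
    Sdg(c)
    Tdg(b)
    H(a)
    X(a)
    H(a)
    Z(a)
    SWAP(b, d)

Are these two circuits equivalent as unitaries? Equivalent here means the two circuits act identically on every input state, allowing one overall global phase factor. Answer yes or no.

Yes, they are equivalent — the unitaries differ by at most a global phase.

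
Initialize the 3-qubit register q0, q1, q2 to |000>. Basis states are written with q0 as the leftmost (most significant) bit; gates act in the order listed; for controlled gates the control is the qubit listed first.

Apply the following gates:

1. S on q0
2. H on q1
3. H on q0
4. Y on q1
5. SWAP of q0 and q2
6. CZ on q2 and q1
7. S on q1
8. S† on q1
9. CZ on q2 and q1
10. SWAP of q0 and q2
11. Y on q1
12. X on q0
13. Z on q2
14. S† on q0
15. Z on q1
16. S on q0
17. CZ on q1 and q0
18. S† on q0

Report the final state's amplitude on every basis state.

The resulting statevector has amplitude 1/2 on |000>, 0 on |001>, -1/2 on |010>, 0 on |011>, -I/2 on |100>, 0 on |101>, -I/2 on |110>, 0 on |111>.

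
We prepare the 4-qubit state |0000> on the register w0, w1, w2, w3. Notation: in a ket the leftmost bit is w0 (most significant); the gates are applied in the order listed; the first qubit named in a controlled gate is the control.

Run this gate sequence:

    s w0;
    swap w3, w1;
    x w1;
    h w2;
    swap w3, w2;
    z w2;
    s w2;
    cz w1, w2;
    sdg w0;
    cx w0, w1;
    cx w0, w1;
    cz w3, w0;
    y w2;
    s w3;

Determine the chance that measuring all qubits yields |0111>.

Outcome |0111> occurs with probability 1/2.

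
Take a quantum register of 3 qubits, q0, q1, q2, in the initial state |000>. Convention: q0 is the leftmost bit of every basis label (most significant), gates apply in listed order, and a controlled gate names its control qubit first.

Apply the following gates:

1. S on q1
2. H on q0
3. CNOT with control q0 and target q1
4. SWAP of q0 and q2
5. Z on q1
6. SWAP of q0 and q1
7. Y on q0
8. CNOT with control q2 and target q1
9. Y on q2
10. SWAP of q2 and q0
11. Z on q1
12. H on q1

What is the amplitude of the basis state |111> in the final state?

The amplitude on |111> is -1/2.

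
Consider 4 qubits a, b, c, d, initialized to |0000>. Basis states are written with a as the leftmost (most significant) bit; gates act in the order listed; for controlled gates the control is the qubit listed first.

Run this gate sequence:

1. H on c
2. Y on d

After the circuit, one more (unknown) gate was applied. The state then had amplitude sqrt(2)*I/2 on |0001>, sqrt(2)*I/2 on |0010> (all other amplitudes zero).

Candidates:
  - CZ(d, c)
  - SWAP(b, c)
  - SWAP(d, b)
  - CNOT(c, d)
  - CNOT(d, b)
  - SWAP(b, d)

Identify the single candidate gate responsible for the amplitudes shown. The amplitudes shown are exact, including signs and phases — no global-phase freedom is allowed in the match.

The unique candidate consistent with the amplitudes is CNOT(c, d).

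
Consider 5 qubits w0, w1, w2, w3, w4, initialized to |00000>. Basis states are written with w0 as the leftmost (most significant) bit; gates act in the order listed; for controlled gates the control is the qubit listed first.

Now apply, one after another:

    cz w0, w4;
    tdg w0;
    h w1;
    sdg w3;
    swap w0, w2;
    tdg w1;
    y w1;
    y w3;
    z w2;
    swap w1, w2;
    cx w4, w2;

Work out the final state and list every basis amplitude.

The resulting statevector has amplitude -sqrt(2)*exp(3*I*pi/4)/2 on |00010>, -sqrt(2)/2 on |00110>, and 0 on every other basis state.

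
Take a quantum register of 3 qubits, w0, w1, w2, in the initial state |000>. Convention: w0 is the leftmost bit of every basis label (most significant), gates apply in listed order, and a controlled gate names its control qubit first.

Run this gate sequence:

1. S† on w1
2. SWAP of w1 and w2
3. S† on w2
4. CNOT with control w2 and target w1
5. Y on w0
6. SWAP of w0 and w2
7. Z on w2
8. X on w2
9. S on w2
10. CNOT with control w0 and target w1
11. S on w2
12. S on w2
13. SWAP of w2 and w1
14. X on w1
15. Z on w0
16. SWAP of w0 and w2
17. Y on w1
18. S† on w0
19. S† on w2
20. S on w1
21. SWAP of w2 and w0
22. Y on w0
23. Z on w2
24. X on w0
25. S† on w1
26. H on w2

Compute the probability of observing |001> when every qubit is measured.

Outcome |001> occurs with probability 1/2.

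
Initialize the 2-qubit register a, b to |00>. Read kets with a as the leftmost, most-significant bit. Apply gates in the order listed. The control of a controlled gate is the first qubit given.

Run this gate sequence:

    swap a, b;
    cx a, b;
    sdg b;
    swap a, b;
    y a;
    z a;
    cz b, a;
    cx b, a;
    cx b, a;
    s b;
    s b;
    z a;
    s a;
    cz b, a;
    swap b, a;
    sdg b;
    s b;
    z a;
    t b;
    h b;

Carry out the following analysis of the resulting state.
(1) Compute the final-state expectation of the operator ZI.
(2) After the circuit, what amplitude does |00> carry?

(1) The observable ZI averages to 1.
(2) |00> carries amplitude -sqrt(2)*exp(I*pi/4)/2 in the final state.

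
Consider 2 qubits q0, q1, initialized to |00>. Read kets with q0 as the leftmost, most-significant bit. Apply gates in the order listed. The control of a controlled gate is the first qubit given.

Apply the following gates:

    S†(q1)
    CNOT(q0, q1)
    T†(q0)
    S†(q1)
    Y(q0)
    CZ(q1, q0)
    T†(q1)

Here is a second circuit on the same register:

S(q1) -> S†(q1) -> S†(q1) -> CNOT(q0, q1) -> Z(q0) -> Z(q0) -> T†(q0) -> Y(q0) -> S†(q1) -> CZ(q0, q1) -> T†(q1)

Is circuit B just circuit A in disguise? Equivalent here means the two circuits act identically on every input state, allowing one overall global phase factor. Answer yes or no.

Yes — the two circuits implement the same unitary up to a global phase.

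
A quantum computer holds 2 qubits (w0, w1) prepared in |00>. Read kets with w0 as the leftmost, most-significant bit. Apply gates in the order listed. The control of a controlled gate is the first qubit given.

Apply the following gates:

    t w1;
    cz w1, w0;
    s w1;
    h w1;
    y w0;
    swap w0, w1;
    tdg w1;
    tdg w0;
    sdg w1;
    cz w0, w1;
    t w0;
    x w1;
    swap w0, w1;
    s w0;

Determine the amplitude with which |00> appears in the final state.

The amplitude on |00> is -sqrt(2)*exp(3*I*pi/4)/2.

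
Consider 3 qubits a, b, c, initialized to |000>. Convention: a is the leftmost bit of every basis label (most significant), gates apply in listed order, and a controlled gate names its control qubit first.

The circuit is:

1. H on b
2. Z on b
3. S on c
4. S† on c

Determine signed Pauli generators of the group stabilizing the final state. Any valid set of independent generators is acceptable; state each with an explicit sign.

The stabilizer group can be generated by -IXI, +ZII, +IIZ, among other valid generating sets. Key observation: steps 3-4 multiply out to the identity, so the circuit reduces to the remaining gates.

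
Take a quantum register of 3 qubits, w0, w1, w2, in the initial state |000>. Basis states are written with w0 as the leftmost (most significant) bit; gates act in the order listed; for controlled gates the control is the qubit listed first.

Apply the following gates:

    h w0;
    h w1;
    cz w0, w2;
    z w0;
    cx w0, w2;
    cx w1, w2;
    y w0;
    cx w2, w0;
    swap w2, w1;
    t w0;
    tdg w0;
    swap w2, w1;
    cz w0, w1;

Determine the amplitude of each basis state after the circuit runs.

The final amplitudes are 0 on |000>, 0 on |001>, I/2 on |010>, I/2 on |011>, I/2 on |100>, I/2 on |101>, 0 on |110>, 0 on |111>. Key observation: the block from step 9 through step 12 cancels to the identity and can be dropped.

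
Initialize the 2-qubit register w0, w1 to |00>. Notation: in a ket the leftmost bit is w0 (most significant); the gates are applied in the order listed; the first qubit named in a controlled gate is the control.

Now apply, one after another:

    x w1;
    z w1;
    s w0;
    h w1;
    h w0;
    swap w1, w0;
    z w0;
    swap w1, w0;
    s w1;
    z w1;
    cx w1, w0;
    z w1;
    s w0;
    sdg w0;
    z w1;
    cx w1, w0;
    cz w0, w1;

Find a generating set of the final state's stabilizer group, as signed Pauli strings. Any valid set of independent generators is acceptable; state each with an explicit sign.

The stabilizer group can be generated by +XZ, -ZY, among other valid generating sets. Key observation: steps 11-16 multiply out to the identity, so the circuit reduces to the remaining gates.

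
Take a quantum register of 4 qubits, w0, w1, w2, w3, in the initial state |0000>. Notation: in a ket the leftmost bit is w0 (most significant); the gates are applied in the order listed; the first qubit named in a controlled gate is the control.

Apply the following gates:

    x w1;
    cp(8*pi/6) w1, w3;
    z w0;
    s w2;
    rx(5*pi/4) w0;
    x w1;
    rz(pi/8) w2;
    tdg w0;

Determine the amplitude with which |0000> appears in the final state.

The amplitude on |0000> is sqrt(2 - sqrt(2))*exp(15*I*pi/16)/2.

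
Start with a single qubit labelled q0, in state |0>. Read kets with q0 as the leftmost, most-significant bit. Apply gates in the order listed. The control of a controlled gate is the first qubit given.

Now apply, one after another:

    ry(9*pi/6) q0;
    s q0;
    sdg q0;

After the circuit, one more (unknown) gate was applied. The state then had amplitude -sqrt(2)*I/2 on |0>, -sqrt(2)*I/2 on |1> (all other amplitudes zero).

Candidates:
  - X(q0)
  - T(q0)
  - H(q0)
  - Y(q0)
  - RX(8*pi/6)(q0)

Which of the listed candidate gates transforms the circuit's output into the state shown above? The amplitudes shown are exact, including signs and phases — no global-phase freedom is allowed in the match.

The applied gate was Y(q0).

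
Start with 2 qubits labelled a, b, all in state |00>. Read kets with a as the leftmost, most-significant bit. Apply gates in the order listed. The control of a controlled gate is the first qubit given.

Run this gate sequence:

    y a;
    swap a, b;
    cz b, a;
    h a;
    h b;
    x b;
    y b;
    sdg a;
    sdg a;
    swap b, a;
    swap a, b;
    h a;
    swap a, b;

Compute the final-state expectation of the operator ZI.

The expectation value of ZI is 0.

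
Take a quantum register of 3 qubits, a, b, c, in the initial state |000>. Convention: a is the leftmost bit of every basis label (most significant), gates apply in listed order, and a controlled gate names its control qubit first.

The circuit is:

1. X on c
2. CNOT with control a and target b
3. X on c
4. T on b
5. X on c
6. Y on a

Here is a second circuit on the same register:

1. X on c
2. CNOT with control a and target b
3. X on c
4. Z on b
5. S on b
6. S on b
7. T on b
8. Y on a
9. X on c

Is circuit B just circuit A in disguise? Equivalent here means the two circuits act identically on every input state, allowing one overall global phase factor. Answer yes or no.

Yes: on every input state the two circuits agree up to one overall phase factor.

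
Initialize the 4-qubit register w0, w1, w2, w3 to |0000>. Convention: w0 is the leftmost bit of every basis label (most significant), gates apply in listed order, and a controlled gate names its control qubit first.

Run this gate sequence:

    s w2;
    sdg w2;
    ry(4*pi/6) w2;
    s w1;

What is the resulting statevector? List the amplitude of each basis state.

The final amplitudes are 1/2 on |0000>, sqrt(3)/2 on |0010>, and 0 on every other basis state. Key observation: steps 1-2 multiply out to the identity, so the circuit reduces to the remaining gates.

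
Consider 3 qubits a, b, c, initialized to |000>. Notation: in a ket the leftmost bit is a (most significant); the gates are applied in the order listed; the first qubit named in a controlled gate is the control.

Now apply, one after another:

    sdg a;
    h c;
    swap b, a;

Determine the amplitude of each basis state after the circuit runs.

The resulting statevector has amplitude sqrt(2)/2 on |000>, sqrt(2)/2 on |001>, and 0 on every other basis state.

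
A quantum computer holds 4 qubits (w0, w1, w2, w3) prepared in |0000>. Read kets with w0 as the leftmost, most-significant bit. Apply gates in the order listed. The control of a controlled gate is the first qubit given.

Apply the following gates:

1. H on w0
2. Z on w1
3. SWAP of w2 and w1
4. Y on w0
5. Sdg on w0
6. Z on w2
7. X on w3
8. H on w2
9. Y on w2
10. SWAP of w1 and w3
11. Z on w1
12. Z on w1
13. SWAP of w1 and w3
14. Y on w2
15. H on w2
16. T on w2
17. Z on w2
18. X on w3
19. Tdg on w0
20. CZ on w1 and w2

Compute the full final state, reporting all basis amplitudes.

The final amplitudes are -sqrt(2)*I/2 on |0000>, -sqrt(2)*exp(3*I*pi/4)/2 on |1000>, and 0 on every other basis state. Key observation: the block from step 8 through step 15 cancels to the identity and can be dropped.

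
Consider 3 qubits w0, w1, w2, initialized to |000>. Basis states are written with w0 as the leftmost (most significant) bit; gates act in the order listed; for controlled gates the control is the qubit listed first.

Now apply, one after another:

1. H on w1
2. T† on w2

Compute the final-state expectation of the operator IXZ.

The observable IXZ averages to 1.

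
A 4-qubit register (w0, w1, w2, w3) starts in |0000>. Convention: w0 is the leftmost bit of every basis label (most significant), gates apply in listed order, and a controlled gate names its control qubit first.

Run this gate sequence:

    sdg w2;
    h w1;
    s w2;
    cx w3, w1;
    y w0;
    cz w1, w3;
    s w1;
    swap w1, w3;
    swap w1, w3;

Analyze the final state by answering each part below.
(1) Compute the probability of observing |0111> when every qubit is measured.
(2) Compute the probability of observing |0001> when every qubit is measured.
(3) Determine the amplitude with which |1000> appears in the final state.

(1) The probability of measuring |0111> is 0. Key observation: gates 8-9 undo each other exactly, leaving only the rest of the circuit to track.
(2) The probability of measuring |0001> is 0.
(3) The final state's coefficient on |1000> equals sqrt(2)*I/2.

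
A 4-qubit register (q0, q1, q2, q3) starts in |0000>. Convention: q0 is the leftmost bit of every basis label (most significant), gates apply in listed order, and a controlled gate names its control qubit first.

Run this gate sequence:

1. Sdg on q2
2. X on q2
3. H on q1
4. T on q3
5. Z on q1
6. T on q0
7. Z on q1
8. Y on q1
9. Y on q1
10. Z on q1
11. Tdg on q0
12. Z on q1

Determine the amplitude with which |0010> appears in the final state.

The final state's coefficient on |0010> equals sqrt(2)/2. Key observation: steps 5-12 multiply out to the identity, so the circuit reduces to the remaining gates.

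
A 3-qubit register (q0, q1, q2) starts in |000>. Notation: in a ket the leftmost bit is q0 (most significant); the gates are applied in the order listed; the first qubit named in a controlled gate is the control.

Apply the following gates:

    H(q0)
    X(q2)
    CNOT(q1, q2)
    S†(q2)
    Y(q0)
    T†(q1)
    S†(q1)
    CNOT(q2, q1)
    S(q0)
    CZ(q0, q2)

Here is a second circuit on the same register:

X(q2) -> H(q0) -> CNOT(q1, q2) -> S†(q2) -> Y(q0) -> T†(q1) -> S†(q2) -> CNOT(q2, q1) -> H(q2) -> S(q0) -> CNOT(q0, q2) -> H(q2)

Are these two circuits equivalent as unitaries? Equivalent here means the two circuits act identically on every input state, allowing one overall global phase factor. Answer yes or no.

No — the two circuits implement different unitaries, even allowing a global phase.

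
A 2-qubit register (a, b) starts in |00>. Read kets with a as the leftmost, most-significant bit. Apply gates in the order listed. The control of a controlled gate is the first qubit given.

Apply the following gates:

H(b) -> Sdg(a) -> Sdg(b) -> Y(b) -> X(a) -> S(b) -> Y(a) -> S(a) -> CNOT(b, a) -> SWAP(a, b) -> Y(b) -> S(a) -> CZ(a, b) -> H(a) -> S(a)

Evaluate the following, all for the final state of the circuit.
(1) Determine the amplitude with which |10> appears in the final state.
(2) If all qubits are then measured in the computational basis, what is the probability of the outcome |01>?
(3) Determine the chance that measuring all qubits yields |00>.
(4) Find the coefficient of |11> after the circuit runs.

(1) |10> carries amplitude 1/2 in the final state.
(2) A full measurement returns |01> with probability 1/4.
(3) A full measurement returns |00> with probability 1/4.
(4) The amplitude on |11> is -I/2.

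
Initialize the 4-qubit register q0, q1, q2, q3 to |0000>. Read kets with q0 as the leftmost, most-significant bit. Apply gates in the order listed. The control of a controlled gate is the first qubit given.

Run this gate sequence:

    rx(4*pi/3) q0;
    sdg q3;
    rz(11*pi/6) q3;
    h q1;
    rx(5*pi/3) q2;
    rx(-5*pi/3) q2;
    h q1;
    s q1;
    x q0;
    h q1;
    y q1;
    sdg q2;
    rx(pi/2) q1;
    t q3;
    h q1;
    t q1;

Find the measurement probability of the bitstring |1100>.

Outcome |1100> occurs with probability 1/4.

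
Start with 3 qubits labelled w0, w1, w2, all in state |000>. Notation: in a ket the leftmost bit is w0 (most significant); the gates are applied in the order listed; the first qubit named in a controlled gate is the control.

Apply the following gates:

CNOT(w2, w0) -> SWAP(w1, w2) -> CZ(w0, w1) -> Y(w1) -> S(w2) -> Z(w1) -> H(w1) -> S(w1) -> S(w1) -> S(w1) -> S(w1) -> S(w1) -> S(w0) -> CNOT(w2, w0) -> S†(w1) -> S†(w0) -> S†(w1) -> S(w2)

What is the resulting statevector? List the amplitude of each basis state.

The final amplitudes are -sqrt(2)*I/2 on |000>, sqrt(2)/2 on |010>, and 0 on every other basis state.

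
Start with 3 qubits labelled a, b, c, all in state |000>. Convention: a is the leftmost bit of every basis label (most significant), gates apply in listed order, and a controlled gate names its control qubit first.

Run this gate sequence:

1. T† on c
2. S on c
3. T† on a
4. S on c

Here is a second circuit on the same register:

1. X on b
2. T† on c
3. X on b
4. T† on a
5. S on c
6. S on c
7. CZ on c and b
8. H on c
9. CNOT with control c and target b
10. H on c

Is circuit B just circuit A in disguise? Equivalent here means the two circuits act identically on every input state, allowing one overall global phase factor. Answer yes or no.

No, they are not equivalent — no single phase factor reconciles the two unitaries.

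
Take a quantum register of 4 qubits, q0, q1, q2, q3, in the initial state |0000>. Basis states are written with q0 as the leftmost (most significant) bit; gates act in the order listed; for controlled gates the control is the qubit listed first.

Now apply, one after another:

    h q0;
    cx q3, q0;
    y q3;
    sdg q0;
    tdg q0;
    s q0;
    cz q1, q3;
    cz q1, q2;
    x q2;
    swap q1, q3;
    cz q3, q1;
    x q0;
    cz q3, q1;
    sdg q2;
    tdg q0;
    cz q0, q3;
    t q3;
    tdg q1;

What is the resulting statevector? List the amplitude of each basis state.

After the circuit, the state carries amplitude -sqrt(2)*I/2 on |0110>, -sqrt(2)*I/2 on |1110>, and 0 on every other basis state.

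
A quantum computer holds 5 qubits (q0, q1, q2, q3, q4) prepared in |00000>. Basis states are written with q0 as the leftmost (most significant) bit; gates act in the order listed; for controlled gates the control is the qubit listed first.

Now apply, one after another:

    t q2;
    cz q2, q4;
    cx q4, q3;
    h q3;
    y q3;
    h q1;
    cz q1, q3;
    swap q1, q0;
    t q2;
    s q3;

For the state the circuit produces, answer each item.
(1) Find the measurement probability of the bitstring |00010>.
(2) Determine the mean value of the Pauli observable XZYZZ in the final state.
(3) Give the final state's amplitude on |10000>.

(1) Outcome |00010> occurs with probability 1/4.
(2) In the final state, XZYZZ has expectation 0.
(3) The amplitude on |10000> is -I/2.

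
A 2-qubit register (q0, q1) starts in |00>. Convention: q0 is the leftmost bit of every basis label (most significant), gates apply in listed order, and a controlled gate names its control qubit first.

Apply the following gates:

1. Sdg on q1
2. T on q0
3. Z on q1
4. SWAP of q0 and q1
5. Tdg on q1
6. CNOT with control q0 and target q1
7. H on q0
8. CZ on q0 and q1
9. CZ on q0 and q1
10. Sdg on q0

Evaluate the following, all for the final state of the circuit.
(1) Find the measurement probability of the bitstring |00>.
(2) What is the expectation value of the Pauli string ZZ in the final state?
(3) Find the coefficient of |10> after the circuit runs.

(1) A full measurement returns |00> with probability 1/2.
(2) The expectation value of ZZ is 0.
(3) The amplitude on |10> is -sqrt(2)*I/2.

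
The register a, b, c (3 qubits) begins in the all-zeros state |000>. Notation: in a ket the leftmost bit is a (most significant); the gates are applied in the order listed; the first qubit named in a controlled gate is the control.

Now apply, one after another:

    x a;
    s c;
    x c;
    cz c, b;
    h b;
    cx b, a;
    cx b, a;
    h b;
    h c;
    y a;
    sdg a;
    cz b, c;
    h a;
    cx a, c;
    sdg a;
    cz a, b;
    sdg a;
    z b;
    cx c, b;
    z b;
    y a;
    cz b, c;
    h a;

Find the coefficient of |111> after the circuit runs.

The final state's coefficient on |111> equals sqrt(2)/2. Key observation: gates 5-8 undo each other exactly, leaving only the rest of the circuit to track.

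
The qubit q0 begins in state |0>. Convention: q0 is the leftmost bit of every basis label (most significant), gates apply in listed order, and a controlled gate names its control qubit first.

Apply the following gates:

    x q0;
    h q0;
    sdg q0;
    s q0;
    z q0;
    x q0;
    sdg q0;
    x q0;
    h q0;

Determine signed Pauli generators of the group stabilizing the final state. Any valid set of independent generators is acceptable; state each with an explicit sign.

The stabilizer group can be generated by -Y, among other valid generating sets.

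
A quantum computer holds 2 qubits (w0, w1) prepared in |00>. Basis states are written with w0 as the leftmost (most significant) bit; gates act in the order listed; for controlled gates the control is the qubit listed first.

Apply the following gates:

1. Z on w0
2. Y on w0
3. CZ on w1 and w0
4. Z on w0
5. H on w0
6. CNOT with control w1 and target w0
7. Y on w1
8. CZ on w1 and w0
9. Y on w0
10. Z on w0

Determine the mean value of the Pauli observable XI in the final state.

The expectation value of XI is 1.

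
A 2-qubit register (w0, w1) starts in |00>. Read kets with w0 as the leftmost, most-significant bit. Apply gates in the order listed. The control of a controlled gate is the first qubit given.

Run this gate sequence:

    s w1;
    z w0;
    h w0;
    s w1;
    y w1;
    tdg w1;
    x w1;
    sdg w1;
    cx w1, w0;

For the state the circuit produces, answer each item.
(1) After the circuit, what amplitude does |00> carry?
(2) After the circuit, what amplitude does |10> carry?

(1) The amplitude on |00> is sqrt(2)*exp(I*pi/4)/2.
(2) The final state's coefficient on |10> equals sqrt(2)*exp(I*pi/4)/2.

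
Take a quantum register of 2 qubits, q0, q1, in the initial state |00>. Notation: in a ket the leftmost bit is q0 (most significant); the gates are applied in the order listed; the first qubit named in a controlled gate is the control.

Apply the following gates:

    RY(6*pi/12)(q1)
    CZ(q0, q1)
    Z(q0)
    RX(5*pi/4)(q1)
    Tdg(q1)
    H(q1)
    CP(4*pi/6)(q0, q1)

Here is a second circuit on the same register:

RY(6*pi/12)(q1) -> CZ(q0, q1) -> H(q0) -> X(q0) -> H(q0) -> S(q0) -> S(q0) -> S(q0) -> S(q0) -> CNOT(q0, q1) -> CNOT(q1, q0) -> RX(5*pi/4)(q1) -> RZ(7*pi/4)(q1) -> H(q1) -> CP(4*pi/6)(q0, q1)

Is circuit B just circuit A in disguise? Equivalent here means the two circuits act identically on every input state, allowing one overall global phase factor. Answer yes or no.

No: there is an input state on which the two circuits produce genuinely different outputs (not merely differing by a phase).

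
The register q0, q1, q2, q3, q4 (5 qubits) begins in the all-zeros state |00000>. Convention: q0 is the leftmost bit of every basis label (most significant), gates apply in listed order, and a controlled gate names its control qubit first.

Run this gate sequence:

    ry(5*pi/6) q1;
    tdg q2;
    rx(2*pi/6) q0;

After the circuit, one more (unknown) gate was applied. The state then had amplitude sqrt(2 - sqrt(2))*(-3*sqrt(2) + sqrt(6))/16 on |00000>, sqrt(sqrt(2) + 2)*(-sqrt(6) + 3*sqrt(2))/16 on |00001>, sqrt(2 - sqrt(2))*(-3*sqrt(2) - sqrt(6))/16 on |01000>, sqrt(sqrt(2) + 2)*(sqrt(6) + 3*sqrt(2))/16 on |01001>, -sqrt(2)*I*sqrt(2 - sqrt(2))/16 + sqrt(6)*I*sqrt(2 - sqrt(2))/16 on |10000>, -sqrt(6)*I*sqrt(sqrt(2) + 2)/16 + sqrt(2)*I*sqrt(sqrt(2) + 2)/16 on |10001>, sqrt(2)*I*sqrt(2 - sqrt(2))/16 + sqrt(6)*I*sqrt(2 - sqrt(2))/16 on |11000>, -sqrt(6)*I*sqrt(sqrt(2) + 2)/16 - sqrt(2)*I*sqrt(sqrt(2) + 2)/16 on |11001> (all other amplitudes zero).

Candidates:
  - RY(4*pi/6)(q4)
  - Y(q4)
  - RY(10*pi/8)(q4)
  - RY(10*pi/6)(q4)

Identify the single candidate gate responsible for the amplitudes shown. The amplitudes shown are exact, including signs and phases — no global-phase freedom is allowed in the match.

The unique candidate consistent with the amplitudes is RY(10*pi/8)(q4).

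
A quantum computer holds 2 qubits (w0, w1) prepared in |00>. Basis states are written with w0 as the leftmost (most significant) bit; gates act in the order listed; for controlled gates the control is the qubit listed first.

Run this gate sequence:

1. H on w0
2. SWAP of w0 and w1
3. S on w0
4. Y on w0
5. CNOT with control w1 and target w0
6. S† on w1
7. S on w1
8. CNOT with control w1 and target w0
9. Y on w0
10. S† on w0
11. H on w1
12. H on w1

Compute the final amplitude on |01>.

|01> carries amplitude sqrt(2)/2 in the final state. Key observation: steps 3-10 multiply out to the identity, so the circuit reduces to the remaining gates.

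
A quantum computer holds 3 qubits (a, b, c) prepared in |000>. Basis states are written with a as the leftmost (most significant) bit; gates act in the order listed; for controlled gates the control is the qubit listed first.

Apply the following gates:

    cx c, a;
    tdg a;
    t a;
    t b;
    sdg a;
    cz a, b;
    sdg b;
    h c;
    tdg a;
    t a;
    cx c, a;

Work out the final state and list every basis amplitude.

The resulting statevector has amplitude sqrt(2)/2 on |000>, sqrt(2)/2 on |101>, and 0 on every other basis state.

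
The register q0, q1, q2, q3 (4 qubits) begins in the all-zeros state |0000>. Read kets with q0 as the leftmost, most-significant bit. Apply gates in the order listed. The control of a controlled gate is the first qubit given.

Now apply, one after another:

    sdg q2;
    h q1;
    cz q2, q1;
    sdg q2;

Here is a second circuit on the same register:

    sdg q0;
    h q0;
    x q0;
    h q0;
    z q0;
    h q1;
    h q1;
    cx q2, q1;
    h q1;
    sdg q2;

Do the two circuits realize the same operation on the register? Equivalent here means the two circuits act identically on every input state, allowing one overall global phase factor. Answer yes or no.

No: there is an input state on which the two circuits produce genuinely different outputs (not merely differing by a phase).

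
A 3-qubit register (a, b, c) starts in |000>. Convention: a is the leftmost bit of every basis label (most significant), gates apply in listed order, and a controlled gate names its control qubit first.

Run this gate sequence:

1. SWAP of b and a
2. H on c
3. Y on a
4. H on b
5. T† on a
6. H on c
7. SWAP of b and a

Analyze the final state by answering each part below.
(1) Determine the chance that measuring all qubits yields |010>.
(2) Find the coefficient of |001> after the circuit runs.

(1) The probability of measuring |010> is 1/2.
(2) The amplitude on |001> is 0.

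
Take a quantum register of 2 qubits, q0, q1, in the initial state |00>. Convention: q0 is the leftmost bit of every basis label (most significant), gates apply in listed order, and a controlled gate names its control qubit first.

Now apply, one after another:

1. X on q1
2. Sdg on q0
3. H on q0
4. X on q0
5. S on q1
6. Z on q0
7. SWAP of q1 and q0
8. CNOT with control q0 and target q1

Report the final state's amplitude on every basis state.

After the circuit, the state carries amplitude 0 on |00>, 0 on |01>, -sqrt(2)*I/2 on |10>, sqrt(2)*I/2 on |11>.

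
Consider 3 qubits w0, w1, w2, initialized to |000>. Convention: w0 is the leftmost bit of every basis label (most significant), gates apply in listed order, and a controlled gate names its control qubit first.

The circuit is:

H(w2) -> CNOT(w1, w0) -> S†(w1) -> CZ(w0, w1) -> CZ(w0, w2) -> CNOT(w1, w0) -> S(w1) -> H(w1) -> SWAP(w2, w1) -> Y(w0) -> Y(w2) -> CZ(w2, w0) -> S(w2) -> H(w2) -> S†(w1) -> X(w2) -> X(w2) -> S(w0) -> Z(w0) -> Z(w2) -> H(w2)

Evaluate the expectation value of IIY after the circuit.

The observable IIY averages to -1. Key observation: steps 16-17 multiply out to the identity, so the circuit reduces to the remaining gates.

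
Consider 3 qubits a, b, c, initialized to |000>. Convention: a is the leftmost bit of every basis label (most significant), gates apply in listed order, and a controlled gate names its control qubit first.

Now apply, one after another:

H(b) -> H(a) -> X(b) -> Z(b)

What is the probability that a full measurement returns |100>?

Outcome |100> occurs with probability 1/4.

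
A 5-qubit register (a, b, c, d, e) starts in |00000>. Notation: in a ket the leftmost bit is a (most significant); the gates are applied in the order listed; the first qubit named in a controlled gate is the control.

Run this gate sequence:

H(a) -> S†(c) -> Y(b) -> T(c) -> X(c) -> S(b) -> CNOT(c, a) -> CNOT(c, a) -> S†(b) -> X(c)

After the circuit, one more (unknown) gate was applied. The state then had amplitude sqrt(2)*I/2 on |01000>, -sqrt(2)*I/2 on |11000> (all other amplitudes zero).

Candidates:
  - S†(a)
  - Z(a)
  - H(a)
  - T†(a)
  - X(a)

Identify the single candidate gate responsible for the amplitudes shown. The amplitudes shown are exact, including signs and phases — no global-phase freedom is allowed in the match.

The applied gate was Z(a). Key observation: the block from step 5 through step 10 cancels to the identity and can be dropped.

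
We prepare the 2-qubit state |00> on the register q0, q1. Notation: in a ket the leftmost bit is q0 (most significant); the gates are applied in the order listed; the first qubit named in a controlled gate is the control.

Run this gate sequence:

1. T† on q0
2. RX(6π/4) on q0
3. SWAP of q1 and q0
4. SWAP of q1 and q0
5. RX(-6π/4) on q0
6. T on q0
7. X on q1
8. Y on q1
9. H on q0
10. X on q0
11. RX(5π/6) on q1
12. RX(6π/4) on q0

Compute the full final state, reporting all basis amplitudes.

After the circuit, the state carries amplitude (1 - I)*(-sqrt(6) + sqrt(2))/8 on |00>, I*(1 - I)*(sqrt(2) + sqrt(6))/8 on |01>, (1 - I)*(-sqrt(6) + sqrt(2))/8 on |10>, I*(1 - I)*(sqrt(2) + sqrt(6))/8 on |11>.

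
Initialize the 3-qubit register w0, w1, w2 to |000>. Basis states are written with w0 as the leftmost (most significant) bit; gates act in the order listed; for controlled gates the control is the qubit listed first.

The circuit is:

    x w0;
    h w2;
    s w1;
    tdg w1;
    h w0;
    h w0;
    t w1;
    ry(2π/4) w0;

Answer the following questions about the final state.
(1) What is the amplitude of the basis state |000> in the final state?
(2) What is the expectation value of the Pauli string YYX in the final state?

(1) |000> carries amplitude -1/2 in the final state. Key observation: steps 4-7 multiply out to the identity, so the circuit reduces to the remaining gates.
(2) The expectation value of YYX is 0.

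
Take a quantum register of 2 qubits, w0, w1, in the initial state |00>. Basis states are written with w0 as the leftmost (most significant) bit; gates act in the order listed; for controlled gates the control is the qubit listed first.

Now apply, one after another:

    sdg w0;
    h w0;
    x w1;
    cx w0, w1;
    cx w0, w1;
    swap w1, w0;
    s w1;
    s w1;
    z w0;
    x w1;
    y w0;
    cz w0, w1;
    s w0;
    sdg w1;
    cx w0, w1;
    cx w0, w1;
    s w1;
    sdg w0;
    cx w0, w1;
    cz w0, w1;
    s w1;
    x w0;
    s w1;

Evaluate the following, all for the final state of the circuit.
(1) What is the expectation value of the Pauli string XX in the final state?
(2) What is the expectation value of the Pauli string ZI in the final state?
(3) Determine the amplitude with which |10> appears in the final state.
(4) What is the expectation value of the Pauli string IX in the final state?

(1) The observable XX averages to 0. Key observation: gates 13-18 undo each other exactly, leaving only the rest of the circuit to track.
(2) The expectation value of ZI is -1.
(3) |10> carries amplitude -sqrt(2)*I/2 in the final state.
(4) In the final state, IX has expectation 1.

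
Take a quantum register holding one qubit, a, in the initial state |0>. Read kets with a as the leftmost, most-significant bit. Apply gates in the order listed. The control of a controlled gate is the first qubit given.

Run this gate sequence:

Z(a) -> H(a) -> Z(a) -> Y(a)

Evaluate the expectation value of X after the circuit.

The observable X averages to 1.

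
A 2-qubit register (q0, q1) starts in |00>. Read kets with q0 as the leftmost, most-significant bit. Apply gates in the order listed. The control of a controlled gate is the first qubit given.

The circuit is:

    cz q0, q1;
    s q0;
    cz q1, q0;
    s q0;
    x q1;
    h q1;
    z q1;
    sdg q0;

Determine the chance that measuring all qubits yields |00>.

A full measurement returns |00> with probability 1/2.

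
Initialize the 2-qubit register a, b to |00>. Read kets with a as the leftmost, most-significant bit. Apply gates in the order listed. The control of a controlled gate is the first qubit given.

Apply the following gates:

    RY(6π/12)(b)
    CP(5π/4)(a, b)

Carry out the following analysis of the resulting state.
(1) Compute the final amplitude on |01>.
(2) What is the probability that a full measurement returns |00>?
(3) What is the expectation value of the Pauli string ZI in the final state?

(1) The amplitude on |01> is sqrt(2)/2.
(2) A full measurement returns |00> with probability 1/2.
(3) In the final state, ZI has expectation 1.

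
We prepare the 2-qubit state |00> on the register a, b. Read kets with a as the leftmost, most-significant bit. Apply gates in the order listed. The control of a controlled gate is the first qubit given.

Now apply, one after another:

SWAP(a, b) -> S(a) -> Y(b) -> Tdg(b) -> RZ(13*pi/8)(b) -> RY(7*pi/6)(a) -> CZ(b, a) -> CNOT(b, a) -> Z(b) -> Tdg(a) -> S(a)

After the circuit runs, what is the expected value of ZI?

The observable ZI averages to sqrt(3)/2.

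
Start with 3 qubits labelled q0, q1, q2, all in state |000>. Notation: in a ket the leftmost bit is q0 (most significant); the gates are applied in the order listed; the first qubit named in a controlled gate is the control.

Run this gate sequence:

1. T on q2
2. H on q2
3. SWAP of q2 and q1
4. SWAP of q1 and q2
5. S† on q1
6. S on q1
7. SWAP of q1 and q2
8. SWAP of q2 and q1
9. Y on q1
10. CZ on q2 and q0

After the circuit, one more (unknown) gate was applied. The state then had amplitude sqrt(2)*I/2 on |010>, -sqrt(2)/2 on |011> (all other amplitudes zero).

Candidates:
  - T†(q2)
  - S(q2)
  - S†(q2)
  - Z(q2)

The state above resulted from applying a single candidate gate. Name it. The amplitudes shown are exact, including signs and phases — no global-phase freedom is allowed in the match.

It was S(q2) that produced the state shown. Key observation: gates 3-8 undo each other exactly, leaving only the rest of the circuit to track.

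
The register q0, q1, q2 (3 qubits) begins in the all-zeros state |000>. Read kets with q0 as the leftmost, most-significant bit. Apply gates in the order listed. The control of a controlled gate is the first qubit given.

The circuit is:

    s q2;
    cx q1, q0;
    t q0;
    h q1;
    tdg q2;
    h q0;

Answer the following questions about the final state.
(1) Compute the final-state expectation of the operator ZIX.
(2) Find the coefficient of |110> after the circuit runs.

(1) The observable ZIX averages to 0.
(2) The amplitude on |110> is 1/2.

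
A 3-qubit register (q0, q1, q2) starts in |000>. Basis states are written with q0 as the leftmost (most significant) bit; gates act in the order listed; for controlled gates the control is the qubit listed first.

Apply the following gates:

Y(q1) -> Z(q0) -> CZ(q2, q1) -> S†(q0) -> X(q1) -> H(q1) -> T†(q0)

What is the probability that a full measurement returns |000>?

The probability of measuring |000> is 1/2.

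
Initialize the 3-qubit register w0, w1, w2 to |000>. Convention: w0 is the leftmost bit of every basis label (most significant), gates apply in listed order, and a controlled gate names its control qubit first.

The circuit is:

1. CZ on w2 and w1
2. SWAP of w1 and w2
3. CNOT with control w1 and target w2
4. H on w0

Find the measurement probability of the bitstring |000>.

Outcome |000> occurs with probability 1/2.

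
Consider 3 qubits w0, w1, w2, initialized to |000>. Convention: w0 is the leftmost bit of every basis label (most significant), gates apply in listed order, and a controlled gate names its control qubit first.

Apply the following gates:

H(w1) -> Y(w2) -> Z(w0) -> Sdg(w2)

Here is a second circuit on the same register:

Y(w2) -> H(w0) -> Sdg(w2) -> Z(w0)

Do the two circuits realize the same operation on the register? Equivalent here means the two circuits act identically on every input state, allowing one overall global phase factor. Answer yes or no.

No — the two circuits implement different unitaries, even allowing a global phase.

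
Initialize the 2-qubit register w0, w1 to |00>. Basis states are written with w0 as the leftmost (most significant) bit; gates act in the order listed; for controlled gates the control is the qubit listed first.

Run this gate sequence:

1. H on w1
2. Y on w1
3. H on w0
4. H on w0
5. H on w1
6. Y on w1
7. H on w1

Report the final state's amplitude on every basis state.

The final amplitudes are -sqrt(2)/2 on |00>, -sqrt(2)/2 on |01>, 0 on |10>, 0 on |11>.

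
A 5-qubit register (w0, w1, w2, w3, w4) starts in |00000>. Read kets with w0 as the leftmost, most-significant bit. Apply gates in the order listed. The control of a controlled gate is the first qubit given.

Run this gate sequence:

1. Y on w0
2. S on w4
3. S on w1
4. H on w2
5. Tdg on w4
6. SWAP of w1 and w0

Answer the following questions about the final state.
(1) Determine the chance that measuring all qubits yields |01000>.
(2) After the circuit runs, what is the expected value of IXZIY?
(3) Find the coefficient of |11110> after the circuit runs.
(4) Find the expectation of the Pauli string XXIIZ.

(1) The probability of measuring |01000> is 1/2.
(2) The observable IXZIY averages to 0.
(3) The amplitude on |11110> is 0.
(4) The expectation value of XXIIZ is 0.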